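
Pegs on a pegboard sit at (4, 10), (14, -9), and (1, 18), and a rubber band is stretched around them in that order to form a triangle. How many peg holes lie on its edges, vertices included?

Summing gcd(|Δx|,|Δy|) over the edges gives the boundary count: gcd(10,19) + gcd(13,27) + gcd(3,8) = 1+1+1 = 3.

3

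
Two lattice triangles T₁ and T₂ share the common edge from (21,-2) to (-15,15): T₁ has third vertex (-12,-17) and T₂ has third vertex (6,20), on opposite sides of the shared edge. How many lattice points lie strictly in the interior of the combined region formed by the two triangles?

The union is the simple quadrilateral with vertices (21,-2), (-12,-17), (-15,15), (6,20) in order.
By the shoelace formula, twice the signed area is |(21·(-17) − (-12)·(-2)) + ((-12)·15 − (-15)·(-17)) + ((-15)·20 − 6·15) + (6·(-2) − 21·20)| = 1638, so the area is 819.
Along each edge there are gcd(|Δx|,|Δy|)+1 lattice points, so counting each shared vertex once the boundary has gcd(33,15) + gcd(3,32) + gcd(21,5) + gcd(15,22) = 3+1+1+1 = 6.
By Pick's theorem I = A − B/2 + 1 = 819 − 6/2 + 1 = 817.

817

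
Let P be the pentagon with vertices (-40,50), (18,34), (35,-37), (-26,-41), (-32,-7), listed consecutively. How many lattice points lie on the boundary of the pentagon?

Along each edge there are gcd(|Δx|,|Δy|)+1 lattice points, so counting each shared vertex once the boundary has gcd(58,16) + gcd(17,71) + gcd(61,4) + gcd(6,34) + gcd(8,57) = 2+1+1+2+1 = 7.

7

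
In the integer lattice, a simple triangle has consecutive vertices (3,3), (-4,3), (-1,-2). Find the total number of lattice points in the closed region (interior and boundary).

By the shoelace formula, twice the signed area is |(3·3 − (-4)·3) + ((-4)·(-2) − (-1)·3) + ((-1)·3 − 3·(-2))| = 35, so the area is 17.5.
Along each edge there are gcd(|Δx|,|Δy|)+1 lattice points, so counting each shared vertex once the boundary has gcd(7,0) + gcd(3,5) + gcd(4,5) = 7+1+1 = 9.
Pick's theorem gives I = A − B/2 + 1 = 17.5 − 9/2 + 1 = 14, so the closed region contains I + B = 14 + 9 = 23 lattice points.

23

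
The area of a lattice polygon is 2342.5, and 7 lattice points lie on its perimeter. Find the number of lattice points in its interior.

2340

Pick's theorem A = I + B/2 − 1 rearranges to I = A − B/2 + 1 = 2342.5 − 7/2 + 1 = 2340.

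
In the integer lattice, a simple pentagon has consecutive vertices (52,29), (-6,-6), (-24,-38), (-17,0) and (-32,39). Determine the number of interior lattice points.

By the shoelace formula, twice the signed area is |[52·(-6) − (-6)·29] + [(-6)·(-38) − (-24)·(-6)] + [(-24)·0 − (-17)·(-38)] + [(-17)·39 − (-32)·0] + [(-32)·29 − 52·39]| = 4319, so the area is 4319/2.
Summing gcd(|Δx|,|Δy|) over the edges gives the boundary count: gcd(58,35) + gcd(18,32) + gcd(7,38) + gcd(15,39) + gcd(84,10) = 1+2+1+3+2 = 9.
Pick's theorem gives I = A − B/2 + 1 = 4319/2 − 9/2 + 1 = 2156.

2156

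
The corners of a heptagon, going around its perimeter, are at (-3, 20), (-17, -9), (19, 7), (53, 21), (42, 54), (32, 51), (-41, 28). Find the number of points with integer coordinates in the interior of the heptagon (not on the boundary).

2536

The shoelace formula gives twice the area as |[(-3)·(-9) − (-17)·20] + [(-17)·7 − 19·(-9)] + [19·21 − 53·7] + [53·54 − 42·21] + [42·51 − 32·54] + [32·28 − (-41)·51] + [(-41)·20 − (-3)·28]| = 5092, so the area is 2546.
The number of boundary lattice points is Σ gcd(|Δx|,|Δy|) = gcd(14,29) + gcd(36,16) + gcd(34,14) + gcd(11,33) + gcd(10,3) + gcd(73,23) + gcd(38,8) = 1+4+2+11+1+1+2 = 22.
Pick's theorem gives I = A − B/2 + 1 = 2546 − 22/2 + 1 = 2536.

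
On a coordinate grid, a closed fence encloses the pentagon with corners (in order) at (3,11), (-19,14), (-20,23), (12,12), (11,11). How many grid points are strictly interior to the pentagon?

162

Using the shoelace formula, 2A = |[3·14 − (-19)·11] + [(-19)·23 − (-20)·14] + [(-20)·12 − 12·23] + [12·11 − 11·12] + [11·11 − 3·11]| = 334, so the area is 167.
Summing gcd(|Δx|,|Δy|) over the edges gives the boundary count: gcd(22,3) + gcd(1,9) + gcd(32,11) + gcd(1,1) + gcd(8,0) = 1+1+1+1+8 = 12.
By Pick's theorem A = I + B/2 − 1, so I = 167 − 12/2 + 1 = 162.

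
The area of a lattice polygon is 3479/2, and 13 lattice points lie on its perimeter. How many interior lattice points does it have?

Pick's theorem A = I + B/2 − 1 rearranges to I = A − B/2 + 1 = 3479/2 − 13/2 + 1 = 1734.

1734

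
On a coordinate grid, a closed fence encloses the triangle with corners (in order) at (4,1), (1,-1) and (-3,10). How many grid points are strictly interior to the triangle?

Using the shoelace formula, 2A = |(4·(-1) − 1·1) + (1·10 − (-3)·(-1)) + ((-3)·1 − 4·10)| = 41, so the area is 20.5.
The number of boundary lattice points is Σ gcd(|Δx|,|Δy|) = gcd(3,2) + gcd(4,11) + gcd(7,9) = 1+1+1 = 3.
By Pick's theorem A = I + B/2 − 1, so I = 20.5 − 3/2 + 1 = 20.

20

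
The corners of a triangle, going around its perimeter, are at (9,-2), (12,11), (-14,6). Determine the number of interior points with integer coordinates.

161

By the shoelace formula, twice the signed area is |(9·11 − 12·(-2)) + (12·6 − (-14)·11) + ((-14)·(-2) − 9·6)| = 323, so the area is 161.5.
Along each edge there are gcd(|Δx|,|Δy|)+1 lattice points, so counting each shared vertex once the boundary has gcd(3,13) + gcd(26,5) + gcd(23,8) = 1+1+1 = 3.
By Pick's theorem A = I + B/2 − 1, so I = 161.5 − 3/2 + 1 = 161.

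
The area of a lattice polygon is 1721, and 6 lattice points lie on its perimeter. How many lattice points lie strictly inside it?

1719

From Pick's theorem, I = A − B/2 + 1 = 1721 − 6/2 + 1 = 1719.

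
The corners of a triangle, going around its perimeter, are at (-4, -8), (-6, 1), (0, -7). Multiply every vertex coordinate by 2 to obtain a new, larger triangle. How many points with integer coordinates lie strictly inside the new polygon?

73

The shoelace formula gives twice the area as |[(-4)·1 − (-6)·(-8)] + [(-6)·(-7) − 0·1] + [0·(-8) − (-4)·(-7)]| = 38, so the area is 19.
Summing gcd(|Δx|,|Δy|) over the edges gives the boundary count: gcd(2,9) + gcd(6,8) + gcd(4,1) = 1+2+1 = 4.
Scaling by 2 multiplies the area by 2² = 4 (so the new area is 76) and multiplies the boundary lattice-point count by 2, giving 8.
By Pick's theorem, the interior count of the dilated polygon is 76 − 8/2 + 1 = 73.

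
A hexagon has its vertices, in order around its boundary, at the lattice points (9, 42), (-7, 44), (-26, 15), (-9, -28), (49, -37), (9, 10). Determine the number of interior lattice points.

2686

Using the shoelace formula, 2A = |(9·44 − (-7)·42) + ((-7)·15 − (-26)·44) + ((-26)·(-28) − (-9)·15) + ((-9)·(-37) − 49·(-28)) + (49·10 − 9·(-37)) + (9·42 − 9·10)| = 5408, so the area is 2704.
The number of boundary lattice points is Σ gcd(|Δx|,|Δy|) = gcd(16,2) + gcd(19,29) + gcd(17,43) + gcd(58,9) + gcd(40,47) + gcd(0,32) = 2+1+1+1+1+32 = 38.
Pick's theorem gives I = A − B/2 + 1 = 2704 − 38/2 + 1 = 2686.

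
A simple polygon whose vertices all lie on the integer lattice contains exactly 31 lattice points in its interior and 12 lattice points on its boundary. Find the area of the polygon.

By Pick's theorem, A = I + B/2 − 1 = 31 + 12/2 − 1 = 36.

36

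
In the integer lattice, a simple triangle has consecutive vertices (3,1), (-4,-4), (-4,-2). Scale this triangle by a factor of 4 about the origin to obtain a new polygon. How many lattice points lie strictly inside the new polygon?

105

By the shoelace formula, twice the signed area is |(3·(-4) − (-4)·1) + ((-4)·(-2) − (-4)·(-4)) + ((-4)·1 − 3·(-2))| = 14, so the area is 7.
Along each edge there are gcd(|Δx|,|Δy|)+1 lattice points, so counting each shared vertex once the boundary has gcd(7,5) + gcd(0,2) + gcd(7,3) = 1+2+1 = 4.
Scaling by 4 multiplies the area by 4² = 16 (so the new area is 112) and multiplies the boundary lattice-point count by 4, giving 16.
By Pick's theorem, the interior count of the dilated polygon is 112 − 16/2 + 1 = 105.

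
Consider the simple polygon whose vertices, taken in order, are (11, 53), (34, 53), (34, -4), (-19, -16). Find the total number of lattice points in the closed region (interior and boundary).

By the shoelace formula, twice the signed area is |(11·53 − 34·53) + (34·(-4) − 34·53) + (34·(-16) − (-19)·(-4)) + ((-19)·53 − 11·(-16))| = 4608, so the area is 2304.
The number of boundary lattice points is Σ gcd(|Δx|,|Δy|) = gcd(23,0) + gcd(0,57) + gcd(53,12) + gcd(30,69) = 23+57+1+3 = 84.
Pick's theorem gives I = A − B/2 + 1 = 2304 − 84/2 + 1 = 2263, so the closed region contains I + B = 2263 + 84 = 2347 lattice points.

2347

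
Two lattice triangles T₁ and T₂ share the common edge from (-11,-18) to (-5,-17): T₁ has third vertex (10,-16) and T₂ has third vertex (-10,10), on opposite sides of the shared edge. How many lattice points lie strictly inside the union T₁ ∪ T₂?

87

The union is the simple quadrilateral with vertices (-11,-18), (10,-16), (-5,-17), (-10,10) in order.
Using the shoelace formula, 2A = |((-11)·(-16) − 10·(-18)) + (10·(-17) − (-5)·(-16)) + ((-5)·10 − (-10)·(-17)) + ((-10)·(-18) − (-11)·10)| = 176, so the area is 88.
Along each edge there are gcd(|Δx|,|Δy|)+1 lattice points, so counting each shared vertex once the boundary has gcd(21,2) + gcd(15,1) + gcd(5,27) + gcd(1,28) = 1+1+1+1 = 4.
By Pick's theorem I = A − B/2 + 1 = 88 − 4/2 + 1 = 87.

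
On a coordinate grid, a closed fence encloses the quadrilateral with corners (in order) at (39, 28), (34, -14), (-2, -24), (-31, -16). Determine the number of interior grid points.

1647

The shoelace formula gives twice the area as |[39·(-14) − 34·28] + [34·(-24) − (-2)·(-14)] + [(-2)·(-16) − (-31)·(-24)] + [(-31)·28 − 39·(-16)]| = 3298, so the area is 1649.
The number of boundary lattice points is Σ gcd(|Δx|,|Δy|) = gcd(5,42) + gcd(36,10) + gcd(29,8) + gcd(70,44) = 1+2+1+2 = 6.
Pick's theorem gives I = A − B/2 + 1 = 1649 − 6/2 + 1 = 1647.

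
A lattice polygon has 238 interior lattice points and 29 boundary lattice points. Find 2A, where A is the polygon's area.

By Pick's theorem, A = I + B/2 − 1 = 238 + 29/2 − 1 = 503/2.
Hence 2A = 503.

503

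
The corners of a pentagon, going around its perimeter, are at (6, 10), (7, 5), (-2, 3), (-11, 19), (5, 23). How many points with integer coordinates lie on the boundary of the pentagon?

The number of boundary lattice points is Σ gcd(|Δx|,|Δy|) = gcd(1,5) + gcd(9,2) + gcd(9,16) + gcd(16,4) + gcd(1,13) = 1+1+1+4+1 = 8.

8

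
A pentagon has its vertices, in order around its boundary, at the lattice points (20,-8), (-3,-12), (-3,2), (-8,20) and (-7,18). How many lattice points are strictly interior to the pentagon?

321

Using the shoelace formula, 2A = |[20·(-12) − (-3)·(-8)] + [(-3)·2 − (-3)·(-12)] + [(-3)·20 − (-8)·2] + [(-8)·18 − (-7)·20] + [(-7)·(-8) − 20·18]| = 658, so the area is 329.
Along each edge there are gcd(|Δx|,|Δy|)+1 lattice points, so counting each shared vertex once the boundary has gcd(23,4) + gcd(0,14) + gcd(5,18) + gcd(1,2) + gcd(27,26) = 1+14+1+1+1 = 18.
Pick's theorem gives I = A − B/2 + 1 = 329 − 18/2 + 1 = 321.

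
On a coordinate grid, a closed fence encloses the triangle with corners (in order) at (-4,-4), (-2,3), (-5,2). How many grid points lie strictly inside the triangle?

9

By the shoelace formula, twice the signed area is |((-4)·3 − (-2)·(-4)) + ((-2)·2 − (-5)·3) + ((-5)·(-4) − (-4)·2)| = 19, so the area is 9.5.
Summing gcd(|Δx|,|Δy|) over the edges gives the boundary count: gcd(2,7) + gcd(3,1) + gcd(1,6) = 1+1+1 = 3.
By Pick's theorem A = I + B/2 − 1, so I = 9.5 − 3/2 + 1 = 9.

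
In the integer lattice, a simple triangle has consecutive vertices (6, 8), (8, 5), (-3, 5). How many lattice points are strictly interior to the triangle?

10

The shoelace formula gives twice the area as |(6·5 − 8·8) + (8·5 − (-3)·5) + ((-3)·8 − 6·5)| = 33, so the area is 16.5.
Summing gcd(|Δx|,|Δy|) over the edges gives the boundary count: gcd(2,3) + gcd(11,0) + gcd(9,3) = 1+11+3 = 15.
Pick's theorem gives I = A − B/2 + 1 = 16.5 − 15/2 + 1 = 10.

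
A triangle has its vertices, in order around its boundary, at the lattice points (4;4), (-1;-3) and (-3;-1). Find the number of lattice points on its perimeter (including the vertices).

The number of boundary lattice points is Σ gcd(|Δx|,|Δy|) = gcd(5,7) + gcd(2,2) + gcd(7,5) = 1+2+1 = 4.

4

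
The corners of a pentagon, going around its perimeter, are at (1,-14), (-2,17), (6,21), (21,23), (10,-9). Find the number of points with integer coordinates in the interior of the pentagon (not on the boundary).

Using the shoelace formula, 2A = |[1·17 − (-2)·(-14)] + [(-2)·21 − 6·17] + [6·23 − 21·21] + [21·(-9) − 10·23] + [10·(-14) − 1·(-9)]| = 1008, so the area is 504.
The number of boundary lattice points is Σ gcd(|Δx|,|Δy|) = gcd(3,31) + gcd(8,4) + gcd(15,2) + gcd(11,32) + gcd(9,5) = 1+4+1+1+1 = 8.
Pick's theorem gives I = A − B/2 + 1 = 504 − 8/2 + 1 = 501.

501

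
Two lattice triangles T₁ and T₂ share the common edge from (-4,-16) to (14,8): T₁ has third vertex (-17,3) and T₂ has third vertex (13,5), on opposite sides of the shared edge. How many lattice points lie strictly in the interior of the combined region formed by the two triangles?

341

The union is the simple quadrilateral with vertices (-4,-16), (-17,3), (14,8), (13,5) in order.
By the shoelace formula, twice the signed area is |[(-4)·3 − (-17)·(-16)] + [(-17)·8 − 14·3] + [14·5 − 13·8] + [13·(-16) − (-4)·5]| = 684, so the area is 342.
Summing gcd(|Δx|,|Δy|) over the edges gives the boundary count: gcd(13,19) + gcd(31,5) + gcd(1,3) + gcd(17,21) = 1+1+1+1 = 4.
By Pick's theorem I = A − B/2 + 1 = 342 − 4/2 + 1 = 341.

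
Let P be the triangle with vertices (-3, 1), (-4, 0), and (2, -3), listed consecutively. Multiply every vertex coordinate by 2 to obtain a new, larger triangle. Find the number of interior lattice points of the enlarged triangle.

Using the shoelace formula, 2A = |[(-3)·0 − (-4)·1] + [(-4)·(-3) − 2·0] + [2·1 − (-3)·(-3)]| = 9, so the area is 9/2.
The number of boundary lattice points is Σ gcd(|Δx|,|Δy|) = gcd(1,1) + gcd(6,3) + gcd(5,4) = 1+3+1 = 5.
Scaling by 2 multiplies the area by 2² = 4 (so the new area is 18) and multiplies the boundary lattice-point count by 2, giving 10.
By Pick's theorem, the interior count of the dilated polygon is 18 − 10/2 + 1 = 14.

14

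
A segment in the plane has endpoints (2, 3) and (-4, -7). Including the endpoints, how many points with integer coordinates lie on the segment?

3

The number of lattice points on a segment between lattice points is gcd(|Δx|,|Δy|) + 1 = gcd(6,10) + 1 = 2 + 1 = 3.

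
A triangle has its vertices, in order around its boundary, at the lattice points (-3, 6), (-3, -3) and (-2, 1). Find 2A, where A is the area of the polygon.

By the shoelace formula, twice the signed area is |((-3)·(-3) − (-3)·6) + ((-3)·1 − (-2)·(-3)) + ((-2)·6 − (-3)·1)| = 9, so the area is 4.5.

9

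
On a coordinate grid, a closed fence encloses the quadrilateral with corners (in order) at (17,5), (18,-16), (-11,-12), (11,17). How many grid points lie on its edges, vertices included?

9

The number of boundary lattice points is Σ gcd(|Δx|,|Δy|) = gcd(1,21) + gcd(29,4) + gcd(22,29) + gcd(6,12) = 1+1+1+6 = 9.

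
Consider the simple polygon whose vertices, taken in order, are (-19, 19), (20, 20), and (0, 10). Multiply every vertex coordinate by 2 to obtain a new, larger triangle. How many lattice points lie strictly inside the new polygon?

By the shoelace formula, twice the signed area is |((-19)·20 − 20·19) + (20·10 − 0·20) + (0·19 − (-19)·10)| = 370, so the area is 185.
Along each edge there are gcd(|Δx|,|Δy|)+1 lattice points, so counting each shared vertex once the boundary has gcd(39,1) + gcd(20,10) + gcd(19,9) = 1+10+1 = 12.
Scaling by 2 multiplies the area by 2² = 4 (so the new area is 740) and multiplies the boundary lattice-point count by 2, giving 24.
By Pick's theorem, the interior count of the dilated polygon is 740 − 24/2 + 1 = 729.

729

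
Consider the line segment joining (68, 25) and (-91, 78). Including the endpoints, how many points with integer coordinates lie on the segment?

The number of lattice points on a segment between lattice points is gcd(|Δx|,|Δy|) + 1 = gcd(159,53) + 1 = 53 + 1 = 54.

54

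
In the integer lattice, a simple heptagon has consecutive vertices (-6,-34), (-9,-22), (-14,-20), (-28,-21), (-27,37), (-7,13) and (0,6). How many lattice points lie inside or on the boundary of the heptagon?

By the shoelace formula, twice the signed area is |[(-6)·(-22) − (-9)·(-34)] + [(-9)·(-20) − (-14)·(-22)] + [(-14)·(-21) − (-28)·(-20)] + [(-28)·37 − (-27)·(-21)] + [(-27)·13 − (-7)·37] + [(-7)·6 − 0·13] + [0·(-34) − (-6)·6]| = 2269, so the area is 2269/2.
The number of boundary lattice points is Σ gcd(|Δx|,|Δy|) = gcd(3,12) + gcd(5,2) + gcd(14,1) + gcd(1,58) + gcd(20,24) + gcd(7,7) + gcd(6,40) = 3+1+1+1+4+7+2 = 19.
Pick's theorem gives I = A − B/2 + 1 = 2269/2 − 19/2 + 1 = 1126, so the closed region contains I + B = 1126 + 19 = 1145 lattice points.

1145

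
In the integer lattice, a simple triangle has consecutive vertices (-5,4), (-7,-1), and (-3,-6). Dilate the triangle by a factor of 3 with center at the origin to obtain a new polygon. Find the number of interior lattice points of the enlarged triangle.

130

The shoelace formula gives twice the area as |((-5)·(-1) − (-7)·4) + ((-7)·(-6) − (-3)·(-1)) + ((-3)·4 − (-5)·(-6))| = 30, so the area is 15.
Summing gcd(|Δx|,|Δy|) over the edges gives the boundary count: gcd(2,5) + gcd(4,5) + gcd(2,10) = 1+1+2 = 4.
Scaling by 3 multiplies the area by 3² = 9 (so the new area is 135) and multiplies the boundary lattice-point count by 3, giving 12.
By Pick's theorem, the interior count of the dilated polygon is 135 − 12/2 + 1 = 130.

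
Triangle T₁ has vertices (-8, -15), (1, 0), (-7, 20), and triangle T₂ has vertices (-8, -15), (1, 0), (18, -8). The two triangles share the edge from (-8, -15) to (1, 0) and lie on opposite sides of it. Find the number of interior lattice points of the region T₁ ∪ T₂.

311

The union is the simple quadrilateral with vertices (-8, -15), (-7, 20), (1, 0), (18, -8) in order.
By the shoelace formula, twice the signed area is |[(-8)·20 − (-7)·(-15)] + [(-7)·0 − 1·20] + [1·(-8) − 18·0] + [18·(-15) − (-8)·(-8)]| = 627, so the area is 313.5.
The number of boundary lattice points is Σ gcd(|Δx|,|Δy|) = gcd(1,35) + gcd(8,20) + gcd(17,8) + gcd(26,7) = 1+4+1+1 = 7.
By Pick's theorem I = A − B/2 + 1 = 313.5 − 7/2 + 1 = 311.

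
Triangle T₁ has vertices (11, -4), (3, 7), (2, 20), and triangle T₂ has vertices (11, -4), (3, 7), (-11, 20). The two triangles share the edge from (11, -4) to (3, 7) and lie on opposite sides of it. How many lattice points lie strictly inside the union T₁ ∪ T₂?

The union is the simple quadrilateral with vertices (11, -4), (2, 20), (3, 7), (-11, 20) in order.
Using the shoelace formula, 2A = |(11·20 − 2·(-4)) + (2·7 − 3·20) + (3·20 − (-11)·7) + ((-11)·(-4) − 11·20)| = 143, so the area is 71.5.
Along each edge there are gcd(|Δx|,|Δy|)+1 lattice points, so counting each shared vertex once the boundary has gcd(9,24) + gcd(1,13) + gcd(14,13) + gcd(22,24) = 3+1+1+2 = 7.
By Pick's theorem I = A − B/2 + 1 = 71.5 − 7/2 + 1 = 69.

69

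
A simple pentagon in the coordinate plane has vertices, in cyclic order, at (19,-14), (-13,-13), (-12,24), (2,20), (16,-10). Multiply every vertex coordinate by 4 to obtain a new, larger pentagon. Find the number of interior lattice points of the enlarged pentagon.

12459

The shoelace formula gives twice the area as |[19·(-13) − (-13)·(-14)] + [(-13)·24 − (-12)·(-13)] + [(-12)·20 − 2·24] + [2·(-10) − 16·20] + [16·(-14) − 19·(-10)]| = 1559, so the area is 779.5.
Along each edge there are gcd(|Δx|,|Δy|)+1 lattice points, so counting each shared vertex once the boundary has gcd(32,1) + gcd(1,37) + gcd(14,4) + gcd(14,30) + gcd(3,4) = 1+1+2+2+1 = 7.
Scaling by 4 multiplies the area by 4² = 16 (so the new area is 12472) and multiplies the boundary lattice-point count by 4, giving 28.
By Pick's theorem, the interior count of the dilated polygon is 12472 − 28/2 + 1 = 12459.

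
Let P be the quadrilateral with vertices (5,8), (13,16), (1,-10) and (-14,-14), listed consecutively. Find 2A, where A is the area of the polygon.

366

Using the shoelace formula, 2A = |[5·16 − 13·8] + [13·(-10) − 1·16] + [1·(-14) − (-14)·(-10)] + [(-14)·8 − 5·(-14)]| = 366, so the area is 183.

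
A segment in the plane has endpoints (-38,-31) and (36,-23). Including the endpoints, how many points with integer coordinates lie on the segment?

3

The number of lattice points on a segment between lattice points is gcd(|Δx|,|Δy|) + 1 = gcd(74,8) + 1 = 2 + 1 = 3.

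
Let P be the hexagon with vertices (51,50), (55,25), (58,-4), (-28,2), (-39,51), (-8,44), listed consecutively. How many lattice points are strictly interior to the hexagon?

4219

Using the shoelace formula, 2A = |(51·25 − 55·50) + (55·(-4) − 58·25) + (58·2 − (-28)·(-4)) + ((-28)·51 − (-39)·2) + ((-39)·44 − (-8)·51) + ((-8)·50 − 51·44)| = 8443, so the area is 4221.5.
Summing gcd(|Δx|,|Δy|) over the edges gives the boundary count: gcd(4,25) + gcd(3,29) + gcd(86,6) + gcd(11,49) + gcd(31,7) + gcd(59,6) = 1+1+2+1+1+1 = 7.
Pick's theorem gives I = A − B/2 + 1 = 4221.5 − 7/2 + 1 = 4219.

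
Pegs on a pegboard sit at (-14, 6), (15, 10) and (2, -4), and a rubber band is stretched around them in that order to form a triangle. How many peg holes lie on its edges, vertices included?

4

The number of boundary lattice points is Σ gcd(|Δx|,|Δy|) = gcd(29,4) + gcd(13,14) + gcd(16,10) = 1+1+2 = 4.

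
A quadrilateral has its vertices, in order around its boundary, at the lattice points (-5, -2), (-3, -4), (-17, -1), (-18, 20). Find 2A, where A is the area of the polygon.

273

The shoelace formula gives twice the area as |[(-5)·(-4) − (-3)·(-2)] + [(-3)·(-1) − (-17)·(-4)] + [(-17)·20 − (-18)·(-1)] + [(-18)·(-2) − (-5)·20]| = 273, so the area is 136.5.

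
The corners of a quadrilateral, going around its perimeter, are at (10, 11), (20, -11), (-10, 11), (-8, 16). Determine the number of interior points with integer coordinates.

268

The shoelace formula gives twice the area as |[10·(-11) − 20·11] + [20·11 − (-10)·(-11)] + [(-10)·16 − (-8)·11] + [(-8)·11 − 10·16]| = 540, so the area is 270.
Along each edge there are gcd(|Δx|,|Δy|)+1 lattice points, so counting each shared vertex once the boundary has gcd(10,22) + gcd(30,22) + gcd(2,5) + gcd(18,5) = 2+2+1+1 = 6.
By Pick's theorem A = I + B/2 − 1, so I = 270 − 6/2 + 1 = 268.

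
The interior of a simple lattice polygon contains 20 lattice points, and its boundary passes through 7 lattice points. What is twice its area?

By Pick's theorem, A = I + B/2 − 1 = 20 + 7/2 − 1 = 45/2.
Hence 2A = 45.

45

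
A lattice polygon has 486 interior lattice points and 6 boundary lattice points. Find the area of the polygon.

488

Pick's theorem states A = I + B/2 − 1, so A = 486 + 6/2 − 1 = 488.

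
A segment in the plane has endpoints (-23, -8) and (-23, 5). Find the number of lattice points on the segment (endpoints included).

14

The number of lattice points on a segment between lattice points is gcd(|Δx|,|Δy|) + 1 = gcd(0,13) + 1 = 13 + 1 = 14.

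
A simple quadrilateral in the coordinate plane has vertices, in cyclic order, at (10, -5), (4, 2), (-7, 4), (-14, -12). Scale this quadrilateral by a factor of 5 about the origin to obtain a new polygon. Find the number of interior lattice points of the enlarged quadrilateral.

4991

By the shoelace formula, twice the signed area is |[10·2 − 4·(-5)] + [4·4 − (-7)·2] + [(-7)·(-12) − (-14)·4] + [(-14)·(-5) − 10·(-12)]| = 400, so the area is 200.
The number of boundary lattice points is Σ gcd(|Δx|,|Δy|) = gcd(6,7) + gcd(11,2) + gcd(7,16) + gcd(24,7) = 1+1+1+1 = 4.
Scaling by 5 multiplies the area by 5² = 25 (so the new area is 5000) and multiplies the boundary lattice-point count by 5, giving 20.
By Pick's theorem, the interior count of the dilated polygon is 5000 − 20/2 + 1 = 4991.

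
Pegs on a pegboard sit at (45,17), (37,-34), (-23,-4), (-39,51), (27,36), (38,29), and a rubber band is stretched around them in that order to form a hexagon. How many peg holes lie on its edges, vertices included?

Summing gcd(|Δx|,|Δy|) over the edges gives the boundary count: gcd(8,51) + gcd(60,30) + gcd(16,55) + gcd(66,15) + gcd(11,7) + gcd(7,12) = 1+30+1+3+1+1 = 37.

37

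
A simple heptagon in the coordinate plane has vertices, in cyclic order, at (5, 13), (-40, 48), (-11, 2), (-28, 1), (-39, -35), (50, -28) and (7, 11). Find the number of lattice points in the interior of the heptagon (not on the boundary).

Using the shoelace formula, 2A = |(5·48 − (-40)·13) + ((-40)·2 − (-11)·48) + ((-11)·1 − (-28)·2) + ((-28)·(-35) − (-39)·1) + ((-39)·(-28) − 50·(-35)) + (50·11 − 7·(-28)) + (7·13 − 5·11)| = 5896, so the area is 2948.
Summing gcd(|Δx|,|Δy|) over the edges gives the boundary count: gcd(45,35) + gcd(29,46) + gcd(17,1) + gcd(11,36) + gcd(89,7) + gcd(43,39) + gcd(2,2) = 5+1+1+1+1+1+2 = 12.
Pick's theorem gives I = A − B/2 + 1 = 2948 − 12/2 + 1 = 2943.

2943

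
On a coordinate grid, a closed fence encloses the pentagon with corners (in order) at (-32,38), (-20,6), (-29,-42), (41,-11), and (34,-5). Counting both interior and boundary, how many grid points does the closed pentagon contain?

2468

By the shoelace formula, twice the signed area is |[(-32)·6 − (-20)·38] + [(-20)·(-42) − (-29)·6] + [(-29)·(-11) − 41·(-42)] + [41·(-5) − 34·(-11)] + [34·38 − (-32)·(-5)]| = 4924, so the area is 2462.
The number of boundary lattice points is Σ gcd(|Δx|,|Δy|) = gcd(12,32) + gcd(9,48) + gcd(70,31) + gcd(7,6) + gcd(66,43) = 4+3+1+1+1 = 10.
Pick's theorem gives I = A − B/2 + 1 = 2462 − 10/2 + 1 = 2458, so the closed region contains I + B = 2458 + 10 = 2468 lattice points.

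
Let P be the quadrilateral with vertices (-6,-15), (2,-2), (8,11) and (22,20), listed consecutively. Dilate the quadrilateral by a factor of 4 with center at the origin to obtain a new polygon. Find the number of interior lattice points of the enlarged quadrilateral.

1677

By the shoelace formula, twice the signed area is |[(-6)·(-2) − 2·(-15)] + [2·11 − 8·(-2)] + [8·20 − 22·11] + [22·(-15) − (-6)·20]| = 212, so the area is 106.
Summing gcd(|Δx|,|Δy|) over the edges gives the boundary count: gcd(8,13) + gcd(6,13) + gcd(14,9) + gcd(28,35) = 1+1+1+7 = 10.
Scaling by 4 multiplies the area by 4² = 16 (so the new area is 1696) and multiplies the boundary lattice-point count by 4, giving 40.
By Pick's theorem, the interior count of the dilated polygon is 1696 − 40/2 + 1 = 1677.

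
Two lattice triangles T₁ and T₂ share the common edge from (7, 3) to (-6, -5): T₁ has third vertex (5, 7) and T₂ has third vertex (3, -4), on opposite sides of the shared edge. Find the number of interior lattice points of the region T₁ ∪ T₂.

62

The union is the simple quadrilateral with vertices (7, 3), (5, 7), (-6, -5), (3, -4) in order.
The shoelace formula gives twice the area as |[7·7 − 5·3] + [5·(-5) − (-6)·7] + [(-6)·(-4) − 3·(-5)] + [3·3 − 7·(-4)]| = 127, so the area is 127/2.
The number of boundary lattice points is Σ gcd(|Δx|,|Δy|) = gcd(2,4) + gcd(11,12) + gcd(9,1) + gcd(4,7) = 2+1+1+1 = 5.
By Pick's theorem I = A − B/2 + 1 = 127/2 − 5/2 + 1 = 62.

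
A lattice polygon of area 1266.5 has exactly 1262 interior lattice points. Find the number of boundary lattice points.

11

Pick's theorem gives A = I + B/2 − 1, so B = 2(A − I + 1) = 2(1266.5 − 1262 + 1) = 11.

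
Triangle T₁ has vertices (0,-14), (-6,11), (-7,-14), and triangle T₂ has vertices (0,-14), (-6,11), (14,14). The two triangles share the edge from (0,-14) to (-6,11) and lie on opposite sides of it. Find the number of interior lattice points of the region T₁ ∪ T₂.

336

The union is the simple quadrilateral with vertices (0,-14), (-7,-14), (-6,11), (14,14) in order.
Using the shoelace formula, 2A = |[0·(-14) − (-7)·(-14)] + [(-7)·11 − (-6)·(-14)] + [(-6)·14 − 14·11] + [14·(-14) − 0·14]| = 693, so the area is 693/2.
Along each edge there are gcd(|Δx|,|Δy|)+1 lattice points, so counting each shared vertex once the boundary has gcd(7,0) + gcd(1,25) + gcd(20,3) + gcd(14,28) = 7+1+1+14 = 23.
By Pick's theorem I = A − B/2 + 1 = 693/2 − 23/2 + 1 = 336.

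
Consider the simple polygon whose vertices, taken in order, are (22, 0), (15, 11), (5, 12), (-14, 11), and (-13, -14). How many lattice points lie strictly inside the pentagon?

Using the shoelace formula, 2A = |(22·11 − 15·0) + (15·12 − 5·11) + (5·11 − (-14)·12) + ((-14)·(-14) − (-13)·11) + ((-13)·0 − 22·(-14))| = 1237, so the area is 1237/2.
Summing gcd(|Δx|,|Δy|) over the edges gives the boundary count: gcd(7,11) + gcd(10,1) + gcd(19,1) + gcd(1,25) + gcd(35,14) = 1+1+1+1+7 = 11.
By Pick's theorem A = I + B/2 − 1, so I = 1237/2 − 11/2 + 1 = 614.

614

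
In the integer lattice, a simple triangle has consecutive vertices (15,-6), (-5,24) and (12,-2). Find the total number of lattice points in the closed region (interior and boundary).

12

Using the shoelace formula, 2A = |[15·24 − (-5)·(-6)] + [(-5)·(-2) − 12·24] + [12·(-6) − 15·(-2)]| = 10, so the area is 5.
Summing gcd(|Δx|,|Δy|) over the edges gives the boundary count: gcd(20,30) + gcd(17,26) + gcd(3,4) = 10+1+1 = 12.
Pick's theorem gives I = A − B/2 + 1 = 5 − 12/2 + 1 = 0, so the closed region contains I + B = 0 + 12 = 12 lattice points.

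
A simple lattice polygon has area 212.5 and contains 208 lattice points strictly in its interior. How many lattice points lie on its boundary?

Pick's theorem gives A = I + B/2 − 1, so B = 2(A − I + 1) = 2(212.5 − 208 + 1) = 11.

11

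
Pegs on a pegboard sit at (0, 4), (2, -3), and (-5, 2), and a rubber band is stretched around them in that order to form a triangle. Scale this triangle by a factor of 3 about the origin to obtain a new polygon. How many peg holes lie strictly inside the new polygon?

The shoelace formula gives twice the area as |[0·(-3) − 2·4] + [2·2 − (-5)·(-3)] + [(-5)·4 − 0·2]| = 39, so the area is 39/2.
The number of boundary lattice points is Σ gcd(|Δx|,|Δy|) = gcd(2,7) + gcd(7,5) + gcd(5,2) = 1+1+1 = 3.
Scaling by 3 multiplies the area by 3² = 9 (so the new area is 175.5) and multiplies the boundary lattice-point count by 3, giving 9.
By Pick's theorem, the interior count of the dilated polygon is 175.5 − 9/2 + 1 = 172.

172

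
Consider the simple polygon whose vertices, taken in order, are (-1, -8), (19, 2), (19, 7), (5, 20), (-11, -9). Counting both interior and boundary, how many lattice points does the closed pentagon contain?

Using the shoelace formula, 2A = |[(-1)·2 − 19·(-8)] + [19·7 − 19·2] + [19·20 − 5·7] + [5·(-9) − (-11)·20] + [(-11)·(-8) − (-1)·(-9)]| = 844, so the area is 422.
Summing gcd(|Δx|,|Δy|) over the edges gives the boundary count: gcd(20,10) + gcd(0,5) + gcd(14,13) + gcd(16,29) + gcd(10,1) = 10+5+1+1+1 = 18.
Pick's theorem gives I = A − B/2 + 1 = 422 − 18/2 + 1 = 414, so the closed region contains I + B = 414 + 18 = 432 lattice points.

432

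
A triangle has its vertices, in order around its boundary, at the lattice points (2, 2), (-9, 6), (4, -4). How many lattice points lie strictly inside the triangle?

28

By the shoelace formula, twice the signed area is |[2·6 − (-9)·2] + [(-9)·(-4) − 4·6] + [4·2 − 2·(-4)]| = 58, so the area is 29.
Summing gcd(|Δx|,|Δy|) over the edges gives the boundary count: gcd(11,4) + gcd(13,10) + gcd(2,6) = 1+1+2 = 4.
Pick's theorem gives I = A − B/2 + 1 = 29 − 4/2 + 1 = 28.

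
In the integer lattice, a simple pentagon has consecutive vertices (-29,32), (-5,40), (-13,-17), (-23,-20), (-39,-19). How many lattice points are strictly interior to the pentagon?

The shoelace formula gives twice the area as |[(-29)·40 − (-5)·32] + [(-5)·(-17) − (-13)·40] + [(-13)·(-20) − (-23)·(-17)] + [(-23)·(-19) − (-39)·(-20)] + [(-39)·32 − (-29)·(-19)]| = 2668, so the area is 1334.
Along each edge there are gcd(|Δx|,|Δy|)+1 lattice points, so counting each shared vertex once the boundary has gcd(24,8) + gcd(8,57) + gcd(10,3) + gcd(16,1) + gcd(10,51) = 8+1+1+1+1 = 12.
Pick's theorem gives I = A − B/2 + 1 = 1334 − 12/2 + 1 = 1329.

1329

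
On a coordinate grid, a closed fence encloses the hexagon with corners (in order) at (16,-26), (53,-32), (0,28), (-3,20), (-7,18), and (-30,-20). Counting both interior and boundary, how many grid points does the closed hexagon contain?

2155

The shoelace formula gives twice the area as |(16·(-32) − 53·(-26)) + (53·28 − 0·(-32)) + (0·20 − (-3)·28) + ((-3)·18 − (-7)·20) + ((-7)·(-20) − (-30)·18) + ((-30)·(-26) − 16·(-20))| = 4300, so the area is 2150.
Along each edge there are gcd(|Δx|,|Δy|)+1 lattice points, so counting each shared vertex once the boundary has gcd(37,6) + gcd(53,60) + gcd(3,8) + gcd(4,2) + gcd(23,38) + gcd(46,6) = 1+1+1+2+1+2 = 8.
Pick's theorem gives I = A − B/2 + 1 = 2150 − 8/2 + 1 = 2147, so the closed region contains I + B = 2147 + 8 = 2155 lattice points.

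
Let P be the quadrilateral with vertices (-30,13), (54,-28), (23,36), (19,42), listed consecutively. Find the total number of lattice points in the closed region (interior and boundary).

By the shoelace formula, twice the signed area is |[(-30)·(-28) − 54·13] + [54·36 − 23·(-28)] + [23·42 − 19·36] + [19·13 − (-30)·42]| = 4515, so the area is 4515/2.
Along each edge there are gcd(|Δx|,|Δy|)+1 lattice points, so counting each shared vertex once the boundary has gcd(84,41) + gcd(31,64) + gcd(4,6) + gcd(49,29) = 1+1+2+1 = 5.
Pick's theorem gives I = A − B/2 + 1 = 4515/2 − 5/2 + 1 = 2256, so the closed region contains I + B = 2256 + 5 = 2261 lattice points.

2261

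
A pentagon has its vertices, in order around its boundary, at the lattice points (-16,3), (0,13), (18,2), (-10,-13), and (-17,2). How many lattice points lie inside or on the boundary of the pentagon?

By the shoelace formula, twice the signed area is |((-16)·13 − 0·3) + (0·2 − 18·13) + (18·(-13) − (-10)·2) + ((-10)·2 − (-17)·(-13)) + ((-17)·3 − (-16)·2)| = 916, so the area is 458.
Along each edge there are gcd(|Δx|,|Δy|)+1 lattice points, so counting each shared vertex once the boundary has gcd(16,10) + gcd(18,11) + gcd(28,15) + gcd(7,15) + gcd(1,1) = 2+1+1+1+1 = 6.
Pick's theorem gives I = A − B/2 + 1 = 458 − 6/2 + 1 = 456, so the closed region contains I + B = 456 + 6 = 462 lattice points.

462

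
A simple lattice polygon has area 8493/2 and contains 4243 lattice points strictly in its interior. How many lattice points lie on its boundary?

9

Pick's theorem gives A = I + B/2 − 1, so B = 2(A − I + 1) = 2(8493/2 − 4243 + 1) = 9.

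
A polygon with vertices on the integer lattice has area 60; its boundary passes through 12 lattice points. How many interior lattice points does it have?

From Pick's theorem, I = A − B/2 + 1 = 60 − 12/2 + 1 = 55.

55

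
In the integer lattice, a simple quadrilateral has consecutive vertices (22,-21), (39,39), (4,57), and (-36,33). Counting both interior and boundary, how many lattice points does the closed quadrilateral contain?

Using the shoelace formula, 2A = |(22·39 − 39·(-21)) + (39·57 − 4·39) + (4·33 − (-36)·57) + ((-36)·(-21) − 22·33)| = 5958, so the area is 2979.
The number of boundary lattice points is Σ gcd(|Δx|,|Δy|) = gcd(17,60) + gcd(35,18) + gcd(40,24) + gcd(58,54) = 1+1+8+2 = 12.
Pick's theorem gives I = A − B/2 + 1 = 2979 − 12/2 + 1 = 2974, so the closed region contains I + B = 2974 + 12 = 2986 lattice points.

2986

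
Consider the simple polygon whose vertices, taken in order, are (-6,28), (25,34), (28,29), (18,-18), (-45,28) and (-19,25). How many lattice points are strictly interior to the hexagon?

Using the shoelace formula, 2A = |[(-6)·34 − 25·28] + [25·29 − 28·34] + [28·(-18) − 18·29] + [18·28 − (-45)·(-18)] + [(-45)·25 − (-19)·28] + [(-19)·28 − (-6)·25]| = 3438, so the area is 1719.
Along each edge there are gcd(|Δx|,|Δy|)+1 lattice points, so counting each shared vertex once the boundary has gcd(31,6) + gcd(3,5) + gcd(10,47) + gcd(63,46) + gcd(26,3) + gcd(13,3) = 1+1+1+1+1+1 = 6.
By Pick's theorem A = I + B/2 − 1, so I = 1719 − 6/2 + 1 = 1717.

1717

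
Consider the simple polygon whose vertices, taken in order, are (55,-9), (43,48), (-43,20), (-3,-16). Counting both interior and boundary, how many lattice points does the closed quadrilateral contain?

Using the shoelace formula, 2A = |[55·48 − 43·(-9)] + [43·20 − (-43)·48] + [(-43)·(-16) − (-3)·20] + [(-3)·(-9) − 55·(-16)]| = 7606, so the area is 3803.
The number of boundary lattice points is Σ gcd(|Δx|,|Δy|) = gcd(12,57) + gcd(86,28) + gcd(40,36) + gcd(58,7) = 3+2+4+1 = 10.
Pick's theorem gives I = A − B/2 + 1 = 3803 − 10/2 + 1 = 3799, so the closed region contains I + B = 3799 + 10 = 3809 lattice points.

3809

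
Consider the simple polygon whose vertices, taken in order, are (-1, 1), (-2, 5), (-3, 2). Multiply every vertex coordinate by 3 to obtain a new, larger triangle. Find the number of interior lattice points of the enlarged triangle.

The shoelace formula gives twice the area as |[(-1)·5 − (-2)·1] + [(-2)·2 − (-3)·5] + [(-3)·1 − (-1)·2]| = 7, so the area is 3.5.
Summing gcd(|Δx|,|Δy|) over the edges gives the boundary count: gcd(1,4) + gcd(1,3) + gcd(2,1) = 1+1+1 = 3.
Scaling by 3 multiplies the area by 3² = 9 (so the new area is 63/2) and multiplies the boundary lattice-point count by 3, giving 9.
By Pick's theorem, the interior count of the dilated polygon is 63/2 − 9/2 + 1 = 28.

28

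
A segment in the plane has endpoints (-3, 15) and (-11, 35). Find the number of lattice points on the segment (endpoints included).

5

The number of lattice points on a segment between lattice points is gcd(|Δx|,|Δy|) + 1 = gcd(8,20) + 1 = 4 + 1 = 5.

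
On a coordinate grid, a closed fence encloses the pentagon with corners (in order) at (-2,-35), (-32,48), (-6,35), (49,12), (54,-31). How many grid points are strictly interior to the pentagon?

By the shoelace formula, twice the signed area is |[(-2)·48 − (-32)·(-35)] + [(-32)·35 − (-6)·48] + [(-6)·12 − 49·35] + [49·(-31) − 54·12] + [54·(-35) − (-2)·(-31)]| = 7954, so the area is 3977.
Summing gcd(|Δx|,|Δy|) over the edges gives the boundary count: gcd(30,83) + gcd(26,13) + gcd(55,23) + gcd(5,43) + gcd(56,4) = 1+13+1+1+4 = 20.
By Pick's theorem A = I + B/2 − 1, so I = 3977 − 20/2 + 1 = 3968.

3968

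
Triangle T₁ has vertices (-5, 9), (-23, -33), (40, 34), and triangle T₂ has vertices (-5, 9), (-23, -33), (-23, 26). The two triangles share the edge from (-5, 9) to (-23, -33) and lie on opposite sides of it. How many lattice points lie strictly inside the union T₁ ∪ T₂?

1219

The union is the simple quadrilateral with vertices (-5, 9), (40, 34), (-23, -33), (-23, 26) in order.
By the shoelace formula, twice the signed area is |((-5)·34 − 40·9) + (40·(-33) − (-23)·34) + ((-23)·26 − (-23)·(-33)) + ((-23)·9 − (-5)·26)| = 2502, so the area is 1251.
Summing gcd(|Δx|,|Δy|) over the edges gives the boundary count: gcd(45,25) + gcd(63,67) + gcd(0,59) + gcd(18,17) = 5+1+59+1 = 66.
By Pick's theorem I = A − B/2 + 1 = 1251 − 66/2 + 1 = 1219.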